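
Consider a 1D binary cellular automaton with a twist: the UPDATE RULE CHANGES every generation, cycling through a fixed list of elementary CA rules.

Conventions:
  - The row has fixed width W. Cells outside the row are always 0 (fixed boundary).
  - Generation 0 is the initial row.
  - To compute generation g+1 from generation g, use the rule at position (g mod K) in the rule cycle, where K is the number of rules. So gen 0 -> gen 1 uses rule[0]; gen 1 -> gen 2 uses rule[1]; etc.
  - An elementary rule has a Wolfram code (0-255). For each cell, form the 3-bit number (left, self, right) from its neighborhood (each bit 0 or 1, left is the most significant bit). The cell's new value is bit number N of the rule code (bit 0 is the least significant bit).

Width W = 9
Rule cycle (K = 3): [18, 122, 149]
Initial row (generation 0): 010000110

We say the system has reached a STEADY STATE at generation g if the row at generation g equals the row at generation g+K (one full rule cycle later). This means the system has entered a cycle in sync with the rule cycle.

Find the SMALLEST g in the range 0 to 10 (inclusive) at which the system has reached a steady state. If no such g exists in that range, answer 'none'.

Answer: 7

Derivation:
Gen 0: 010000110
Gen 1 (rule 18): 101001001
Gen 2 (rule 122): 010110110
Gen 3 (rule 149): 010000001
Gen 4 (rule 18): 101000010
Gen 5 (rule 122): 010100101
Gen 6 (rule 149): 010110101
Gen 7 (rule 18): 100000000
Gen 8 (rule 122): 010000000
Gen 9 (rule 149): 011111111
Gen 10 (rule 18): 100000000
Gen 11 (rule 122): 010000000
Gen 12 (rule 149): 011111111
Gen 13 (rule 18): 100000000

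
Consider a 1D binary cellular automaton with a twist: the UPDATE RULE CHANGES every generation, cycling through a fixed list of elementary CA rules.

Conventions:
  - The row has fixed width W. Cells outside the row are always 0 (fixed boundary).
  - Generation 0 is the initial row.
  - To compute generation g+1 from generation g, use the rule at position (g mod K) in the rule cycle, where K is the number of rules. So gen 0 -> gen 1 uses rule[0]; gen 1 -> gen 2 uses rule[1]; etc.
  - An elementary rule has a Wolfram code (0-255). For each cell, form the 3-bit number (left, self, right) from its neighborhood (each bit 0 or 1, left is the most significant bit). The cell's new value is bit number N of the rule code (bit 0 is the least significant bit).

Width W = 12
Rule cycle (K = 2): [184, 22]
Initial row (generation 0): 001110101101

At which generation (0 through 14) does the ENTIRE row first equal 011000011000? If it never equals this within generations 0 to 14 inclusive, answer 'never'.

Gen 0: 001110101101
Gen 1 (rule 184): 001101011010
Gen 2 (rule 22): 010001000011
Gen 3 (rule 184): 001000100010
Gen 4 (rule 22): 011101110111
Gen 5 (rule 184): 011011101110
Gen 6 (rule 22): 100000000001
Gen 7 (rule 184): 010000000000
Gen 8 (rule 22): 111000000000
Gen 9 (rule 184): 110100000000
Gen 10 (rule 22): 000110000000
Gen 11 (rule 184): 000101000000
Gen 12 (rule 22): 001101100000
Gen 13 (rule 184): 001011010000
Gen 14 (rule 22): 011000011000

Answer: 14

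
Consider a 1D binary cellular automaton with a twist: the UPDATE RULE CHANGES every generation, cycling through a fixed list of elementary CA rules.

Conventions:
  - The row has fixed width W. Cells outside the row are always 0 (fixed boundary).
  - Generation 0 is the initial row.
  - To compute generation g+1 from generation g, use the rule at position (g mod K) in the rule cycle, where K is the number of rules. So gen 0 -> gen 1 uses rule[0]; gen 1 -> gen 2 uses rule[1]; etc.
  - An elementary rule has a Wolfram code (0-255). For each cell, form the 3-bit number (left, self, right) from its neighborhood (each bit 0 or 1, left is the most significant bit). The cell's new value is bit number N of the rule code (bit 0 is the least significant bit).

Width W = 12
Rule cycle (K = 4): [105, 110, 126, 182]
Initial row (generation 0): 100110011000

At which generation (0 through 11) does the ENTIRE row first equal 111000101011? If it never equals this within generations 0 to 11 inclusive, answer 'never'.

Answer: never

Derivation:
Gen 0: 100110011000
Gen 1 (rule 105): 000110011011
Gen 2 (rule 110): 001110111111
Gen 3 (rule 126): 011011100001
Gen 4 (rule 182): 100101010011
Gen 5 (rule 105): 000010100011
Gen 6 (rule 110): 000111100111
Gen 7 (rule 126): 001100111101
Gen 8 (rule 182): 010011011011
Gen 9 (rule 105): 000011111111
Gen 10 (rule 110): 000110000001
Gen 11 (rule 126): 001111000011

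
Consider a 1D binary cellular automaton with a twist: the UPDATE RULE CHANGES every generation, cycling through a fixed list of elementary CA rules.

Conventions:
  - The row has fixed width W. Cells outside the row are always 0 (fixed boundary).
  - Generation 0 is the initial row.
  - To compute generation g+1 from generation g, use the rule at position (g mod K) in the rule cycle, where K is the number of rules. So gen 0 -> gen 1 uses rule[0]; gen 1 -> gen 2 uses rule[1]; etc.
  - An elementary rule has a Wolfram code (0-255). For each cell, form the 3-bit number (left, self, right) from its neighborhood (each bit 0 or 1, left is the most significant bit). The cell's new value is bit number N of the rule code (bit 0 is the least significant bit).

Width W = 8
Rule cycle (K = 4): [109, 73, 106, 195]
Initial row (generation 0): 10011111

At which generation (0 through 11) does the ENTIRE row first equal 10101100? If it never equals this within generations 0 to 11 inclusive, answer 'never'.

Answer: never

Derivation:
Gen 0: 10011111
Gen 1 (rule 109): 10010001
Gen 2 (rule 73): 00000100
Gen 3 (rule 106): 00001000
Gen 4 (rule 195): 11110011
Gen 5 (rule 109): 10010011
Gen 6 (rule 73): 00000011
Gen 7 (rule 106): 00000111
Gen 8 (rule 195): 11111011
Gen 9 (rule 109): 10001111
Gen 10 (rule 73): 00101001
Gen 11 (rule 106): 01010010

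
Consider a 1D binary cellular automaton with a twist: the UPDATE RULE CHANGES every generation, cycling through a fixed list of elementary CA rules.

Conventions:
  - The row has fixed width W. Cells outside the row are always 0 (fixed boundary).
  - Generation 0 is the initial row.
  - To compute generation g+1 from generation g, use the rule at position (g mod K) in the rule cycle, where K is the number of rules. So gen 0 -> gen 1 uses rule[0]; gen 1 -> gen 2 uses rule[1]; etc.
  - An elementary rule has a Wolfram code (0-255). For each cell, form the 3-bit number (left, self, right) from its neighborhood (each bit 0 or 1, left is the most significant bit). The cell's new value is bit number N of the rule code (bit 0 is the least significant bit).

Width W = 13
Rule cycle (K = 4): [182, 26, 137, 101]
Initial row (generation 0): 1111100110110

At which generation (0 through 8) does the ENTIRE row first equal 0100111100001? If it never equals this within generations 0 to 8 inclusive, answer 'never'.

Answer: never

Derivation:
Gen 0: 1111100110110
Gen 1 (rule 182): 0111011001001
Gen 2 (rule 26): 1100010110110
Gen 3 (rule 137): 1001000100100
Gen 4 (rule 101): 1001010100101
Gen 5 (rule 182): 1111111111111
Gen 6 (rule 26): 1000000000000
Gen 7 (rule 137): 0011111111111
Gen 8 (rule 101): 1000000000001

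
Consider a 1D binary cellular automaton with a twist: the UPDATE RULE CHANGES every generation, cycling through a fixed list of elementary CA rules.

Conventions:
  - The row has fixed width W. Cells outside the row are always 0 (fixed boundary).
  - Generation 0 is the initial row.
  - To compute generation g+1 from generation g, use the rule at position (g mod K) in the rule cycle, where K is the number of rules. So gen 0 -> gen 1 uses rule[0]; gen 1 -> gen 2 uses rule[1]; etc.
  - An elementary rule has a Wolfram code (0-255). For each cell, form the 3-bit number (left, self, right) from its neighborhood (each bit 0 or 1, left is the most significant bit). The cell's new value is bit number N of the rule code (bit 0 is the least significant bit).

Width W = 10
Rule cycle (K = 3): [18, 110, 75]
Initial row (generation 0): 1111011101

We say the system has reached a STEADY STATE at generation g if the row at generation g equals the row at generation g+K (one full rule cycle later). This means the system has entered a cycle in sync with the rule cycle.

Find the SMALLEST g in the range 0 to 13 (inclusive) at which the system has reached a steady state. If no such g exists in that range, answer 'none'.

Gen 0: 1111011101
Gen 1 (rule 18): 0000000000
Gen 2 (rule 110): 0000000000
Gen 3 (rule 75): 1111111111
Gen 4 (rule 18): 0000000000
Gen 5 (rule 110): 0000000000
Gen 6 (rule 75): 1111111111
Gen 7 (rule 18): 0000000000
Gen 8 (rule 110): 0000000000
Gen 9 (rule 75): 1111111111
Gen 10 (rule 18): 0000000000
Gen 11 (rule 110): 0000000000
Gen 12 (rule 75): 1111111111
Gen 13 (rule 18): 0000000000
Gen 14 (rule 110): 0000000000
Gen 15 (rule 75): 1111111111
Gen 16 (rule 18): 0000000000

Answer: 1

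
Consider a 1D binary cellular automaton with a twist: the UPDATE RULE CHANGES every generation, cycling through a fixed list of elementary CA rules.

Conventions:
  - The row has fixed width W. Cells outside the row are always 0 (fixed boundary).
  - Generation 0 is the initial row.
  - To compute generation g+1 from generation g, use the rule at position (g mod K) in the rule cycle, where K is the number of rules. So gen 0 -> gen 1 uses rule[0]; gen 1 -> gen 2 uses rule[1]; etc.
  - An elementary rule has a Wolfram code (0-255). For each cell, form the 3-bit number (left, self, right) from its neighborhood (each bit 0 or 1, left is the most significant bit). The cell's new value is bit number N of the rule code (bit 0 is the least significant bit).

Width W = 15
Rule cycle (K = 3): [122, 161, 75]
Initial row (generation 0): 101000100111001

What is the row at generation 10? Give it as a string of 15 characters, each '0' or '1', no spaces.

Answer: 101101101101000

Derivation:
Gen 0: 101000100111001
Gen 1 (rule 122): 010101011101110
Gen 2 (rule 161): 001010101010100
Gen 3 (rule 75): 110000000000001
Gen 4 (rule 122): 111000000000010
Gen 5 (rule 161): 010011111111000
Gen 6 (rule 75): 100110000001011
Gen 7 (rule 122): 011111000010111
Gen 8 (rule 161): 001110011001010
Gen 9 (rule 75): 111010111010000
Gen 10 (rule 122): 101101101101000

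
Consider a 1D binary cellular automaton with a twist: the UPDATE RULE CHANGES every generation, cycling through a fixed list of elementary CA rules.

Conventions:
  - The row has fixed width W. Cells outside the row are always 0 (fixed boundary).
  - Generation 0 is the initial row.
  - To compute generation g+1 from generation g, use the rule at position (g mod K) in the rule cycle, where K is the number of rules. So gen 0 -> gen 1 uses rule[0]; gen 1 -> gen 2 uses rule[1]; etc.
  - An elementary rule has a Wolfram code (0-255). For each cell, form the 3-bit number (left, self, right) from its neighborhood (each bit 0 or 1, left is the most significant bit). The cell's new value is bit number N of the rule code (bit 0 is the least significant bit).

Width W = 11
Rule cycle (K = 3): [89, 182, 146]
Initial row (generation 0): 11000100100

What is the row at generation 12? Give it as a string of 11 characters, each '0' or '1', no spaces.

Answer: 00000011010

Derivation:
Gen 0: 11000100100
Gen 1 (rule 89): 11110010011
Gen 2 (rule 182): 01101111100
Gen 3 (rule 146): 10000111010
Gen 4 (rule 89): 01110101001
Gen 5 (rule 182): 10101111111
Gen 6 (rule 146): 00000111110
Gen 7 (rule 89): 11110100011
Gen 8 (rule 182): 01101110100
Gen 9 (rule 146): 10000100010
Gen 10 (rule 89): 01110011001
Gen 11 (rule 182): 10101100111
Gen 12 (rule 146): 00000011010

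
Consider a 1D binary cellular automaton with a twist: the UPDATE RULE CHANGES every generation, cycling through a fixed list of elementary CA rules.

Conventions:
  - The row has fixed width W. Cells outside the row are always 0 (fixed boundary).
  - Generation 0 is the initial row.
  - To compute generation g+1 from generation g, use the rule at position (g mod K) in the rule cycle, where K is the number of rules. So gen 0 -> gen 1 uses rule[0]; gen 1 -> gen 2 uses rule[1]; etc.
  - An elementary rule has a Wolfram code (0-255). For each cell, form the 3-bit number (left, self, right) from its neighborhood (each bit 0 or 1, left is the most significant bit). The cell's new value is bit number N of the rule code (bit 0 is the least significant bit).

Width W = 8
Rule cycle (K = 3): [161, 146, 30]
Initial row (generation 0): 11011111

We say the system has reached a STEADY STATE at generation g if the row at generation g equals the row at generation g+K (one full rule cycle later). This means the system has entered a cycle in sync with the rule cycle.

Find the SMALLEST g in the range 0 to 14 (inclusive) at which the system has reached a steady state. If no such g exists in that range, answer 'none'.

Answer: none

Derivation:
Gen 0: 11011111
Gen 1 (rule 161): 00101110
Gen 2 (rule 146): 01000101
Gen 3 (rule 30): 11101101
Gen 4 (rule 161): 01010010
Gen 5 (rule 146): 10001101
Gen 6 (rule 30): 11011001
Gen 7 (rule 161): 00100000
Gen 8 (rule 146): 01010000
Gen 9 (rule 30): 11011000
Gen 10 (rule 161): 00100011
Gen 11 (rule 146): 01010100
Gen 12 (rule 30): 11010110
Gen 13 (rule 161): 00101000
Gen 14 (rule 146): 01000100
Gen 15 (rule 30): 11101110
Gen 16 (rule 161): 01010100
Gen 17 (rule 146): 10000010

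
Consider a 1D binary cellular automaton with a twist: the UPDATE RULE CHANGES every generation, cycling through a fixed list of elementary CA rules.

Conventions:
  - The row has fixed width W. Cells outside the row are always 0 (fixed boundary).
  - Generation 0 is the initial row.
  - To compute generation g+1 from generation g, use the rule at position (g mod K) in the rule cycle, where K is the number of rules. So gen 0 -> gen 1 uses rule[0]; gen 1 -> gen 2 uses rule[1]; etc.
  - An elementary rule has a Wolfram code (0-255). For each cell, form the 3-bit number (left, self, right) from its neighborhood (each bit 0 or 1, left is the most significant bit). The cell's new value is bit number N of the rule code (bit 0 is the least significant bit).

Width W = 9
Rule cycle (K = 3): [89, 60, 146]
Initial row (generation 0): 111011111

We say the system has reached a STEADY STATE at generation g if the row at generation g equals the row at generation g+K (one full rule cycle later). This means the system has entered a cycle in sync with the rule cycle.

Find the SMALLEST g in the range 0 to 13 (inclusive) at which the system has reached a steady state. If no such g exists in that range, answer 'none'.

Gen 0: 111011111
Gen 1 (rule 89): 101010001
Gen 2 (rule 60): 111111001
Gen 3 (rule 146): 011110110
Gen 4 (rule 89): 010010111
Gen 5 (rule 60): 011011100
Gen 6 (rule 146): 100001010
Gen 7 (rule 89): 011100001
Gen 8 (rule 60): 010010001
Gen 9 (rule 146): 101101010
Gen 10 (rule 89): 001100001
Gen 11 (rule 60): 001010001
Gen 12 (rule 146): 010001010
Gen 13 (rule 89): 001100001
Gen 14 (rule 60): 001010001
Gen 15 (rule 146): 010001010
Gen 16 (rule 89): 001100001

Answer: 10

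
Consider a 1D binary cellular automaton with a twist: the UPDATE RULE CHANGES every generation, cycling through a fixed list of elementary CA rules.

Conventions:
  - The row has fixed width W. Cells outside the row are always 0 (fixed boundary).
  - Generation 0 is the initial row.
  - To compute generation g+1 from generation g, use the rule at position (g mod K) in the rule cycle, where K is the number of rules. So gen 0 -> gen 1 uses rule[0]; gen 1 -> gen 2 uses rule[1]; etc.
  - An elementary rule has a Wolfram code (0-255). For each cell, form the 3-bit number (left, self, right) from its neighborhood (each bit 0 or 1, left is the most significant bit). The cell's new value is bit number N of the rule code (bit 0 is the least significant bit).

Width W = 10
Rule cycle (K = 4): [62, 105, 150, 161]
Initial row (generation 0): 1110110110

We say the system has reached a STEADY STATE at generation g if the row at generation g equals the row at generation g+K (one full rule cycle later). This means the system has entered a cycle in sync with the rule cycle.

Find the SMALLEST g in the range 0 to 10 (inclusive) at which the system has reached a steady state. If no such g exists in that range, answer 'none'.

Gen 0: 1110110110
Gen 1 (rule 62): 1001101101
Gen 2 (rule 105): 0001111110
Gen 3 (rule 150): 0010111101
Gen 4 (rule 161): 1001011010
Gen 5 (rule 62): 1111110111
Gen 6 (rule 105): 1000011101
Gen 7 (rule 150): 1100101001
Gen 8 (rule 161): 0000010000
Gen 9 (rule 62): 0000111000
Gen 10 (rule 105): 1110101011
Gen 11 (rule 150): 0100101000
Gen 12 (rule 161): 0000010011
Gen 13 (rule 62): 0000111110
Gen 14 (rule 105): 1110100010

Answer: none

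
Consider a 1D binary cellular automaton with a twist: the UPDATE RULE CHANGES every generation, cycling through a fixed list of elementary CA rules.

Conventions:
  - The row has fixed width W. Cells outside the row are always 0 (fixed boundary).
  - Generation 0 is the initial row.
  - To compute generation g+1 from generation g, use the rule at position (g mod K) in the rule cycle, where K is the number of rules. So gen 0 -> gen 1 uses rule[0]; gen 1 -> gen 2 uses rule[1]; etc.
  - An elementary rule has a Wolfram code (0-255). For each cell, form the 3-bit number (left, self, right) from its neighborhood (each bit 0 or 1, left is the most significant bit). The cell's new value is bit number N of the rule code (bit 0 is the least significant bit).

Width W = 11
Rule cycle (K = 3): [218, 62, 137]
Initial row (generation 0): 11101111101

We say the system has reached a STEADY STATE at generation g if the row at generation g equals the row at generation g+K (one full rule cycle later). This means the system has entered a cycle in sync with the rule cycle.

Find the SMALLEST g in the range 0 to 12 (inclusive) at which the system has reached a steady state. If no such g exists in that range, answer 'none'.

Gen 0: 11101111101
Gen 1 (rule 218): 11101111100
Gen 2 (rule 62): 10011000010
Gen 3 (rule 137): 00010011000
Gen 4 (rule 218): 00101111100
Gen 5 (rule 62): 01111000010
Gen 6 (rule 137): 01110011000
Gen 7 (rule 218): 11111111100
Gen 8 (rule 62): 10000000010
Gen 9 (rule 137): 00111111000
Gen 10 (rule 218): 01111111100
Gen 11 (rule 62): 11000000010
Gen 12 (rule 137): 10011111000
Gen 13 (rule 218): 01111111100
Gen 14 (rule 62): 11000000010
Gen 15 (rule 137): 10011111000

Answer: 10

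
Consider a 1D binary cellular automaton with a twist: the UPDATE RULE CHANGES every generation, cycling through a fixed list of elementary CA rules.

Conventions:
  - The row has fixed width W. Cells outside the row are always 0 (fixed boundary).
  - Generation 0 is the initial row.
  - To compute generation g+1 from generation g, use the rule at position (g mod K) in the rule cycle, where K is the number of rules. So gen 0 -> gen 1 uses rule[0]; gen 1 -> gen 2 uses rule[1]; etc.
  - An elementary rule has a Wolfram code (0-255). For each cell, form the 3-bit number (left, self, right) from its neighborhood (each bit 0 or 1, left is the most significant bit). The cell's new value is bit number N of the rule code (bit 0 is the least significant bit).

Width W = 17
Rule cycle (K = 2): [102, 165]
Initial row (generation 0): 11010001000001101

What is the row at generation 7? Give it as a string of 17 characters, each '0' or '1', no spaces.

Gen 0: 11010001000001101
Gen 1 (rule 102): 01110011000010111
Gen 2 (rule 165): 00100000011011010
Gen 3 (rule 102): 01100000101101110
Gen 4 (rule 165): 00001110110010100
Gen 5 (rule 102): 00010011010111100
Gen 6 (rule 165): 11010000111011001
Gen 7 (rule 102): 01110001001101011

Answer: 01110001001101011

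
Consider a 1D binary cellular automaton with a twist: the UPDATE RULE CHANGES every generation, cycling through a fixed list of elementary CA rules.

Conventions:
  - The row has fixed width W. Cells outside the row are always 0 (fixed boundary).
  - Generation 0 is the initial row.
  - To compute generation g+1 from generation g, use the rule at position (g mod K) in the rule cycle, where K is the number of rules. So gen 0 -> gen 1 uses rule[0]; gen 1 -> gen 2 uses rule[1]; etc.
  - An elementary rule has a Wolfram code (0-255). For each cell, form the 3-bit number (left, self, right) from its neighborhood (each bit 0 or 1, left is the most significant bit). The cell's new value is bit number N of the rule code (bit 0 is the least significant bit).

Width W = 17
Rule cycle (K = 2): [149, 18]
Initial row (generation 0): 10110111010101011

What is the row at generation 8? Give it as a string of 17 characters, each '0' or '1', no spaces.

Answer: 00000000000000000

Derivation:
Gen 0: 10110111010101011
Gen 1 (rule 149): 10000010010101000
Gen 2 (rule 18): 01000101100000100
Gen 3 (rule 149): 01110100011110111
Gen 4 (rule 18): 10000010100000000
Gen 5 (rule 149): 11111010111111111
Gen 6 (rule 18): 00000000000000000
Gen 7 (rule 149): 11111111111111111
Gen 8 (rule 18): 00000000000000000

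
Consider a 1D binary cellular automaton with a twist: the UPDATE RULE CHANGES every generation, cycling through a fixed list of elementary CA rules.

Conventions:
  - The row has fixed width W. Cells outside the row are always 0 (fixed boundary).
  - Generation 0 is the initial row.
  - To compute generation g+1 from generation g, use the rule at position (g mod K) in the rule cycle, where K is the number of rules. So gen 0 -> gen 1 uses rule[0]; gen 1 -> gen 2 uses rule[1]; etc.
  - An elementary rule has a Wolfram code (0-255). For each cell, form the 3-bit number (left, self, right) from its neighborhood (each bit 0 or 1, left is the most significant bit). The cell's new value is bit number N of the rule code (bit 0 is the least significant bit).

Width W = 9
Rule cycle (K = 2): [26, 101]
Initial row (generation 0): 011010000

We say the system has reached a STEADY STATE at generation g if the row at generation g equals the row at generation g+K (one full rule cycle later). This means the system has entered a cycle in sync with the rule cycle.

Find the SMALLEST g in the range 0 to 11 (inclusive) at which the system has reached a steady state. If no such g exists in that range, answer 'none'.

Gen 0: 011010000
Gen 1 (rule 26): 110001000
Gen 2 (rule 101): 010101011
Gen 3 (rule 26): 100000010
Gen 4 (rule 101): 101111010
Gen 5 (rule 26): 001000001
Gen 6 (rule 101): 101011101
Gen 7 (rule 26): 000010000
Gen 8 (rule 101): 111010111
Gen 9 (rule 26): 100000100
Gen 10 (rule 101): 101110101
Gen 11 (rule 26): 001000000
Gen 12 (rule 101): 101011111
Gen 13 (rule 26): 000010000

Answer: none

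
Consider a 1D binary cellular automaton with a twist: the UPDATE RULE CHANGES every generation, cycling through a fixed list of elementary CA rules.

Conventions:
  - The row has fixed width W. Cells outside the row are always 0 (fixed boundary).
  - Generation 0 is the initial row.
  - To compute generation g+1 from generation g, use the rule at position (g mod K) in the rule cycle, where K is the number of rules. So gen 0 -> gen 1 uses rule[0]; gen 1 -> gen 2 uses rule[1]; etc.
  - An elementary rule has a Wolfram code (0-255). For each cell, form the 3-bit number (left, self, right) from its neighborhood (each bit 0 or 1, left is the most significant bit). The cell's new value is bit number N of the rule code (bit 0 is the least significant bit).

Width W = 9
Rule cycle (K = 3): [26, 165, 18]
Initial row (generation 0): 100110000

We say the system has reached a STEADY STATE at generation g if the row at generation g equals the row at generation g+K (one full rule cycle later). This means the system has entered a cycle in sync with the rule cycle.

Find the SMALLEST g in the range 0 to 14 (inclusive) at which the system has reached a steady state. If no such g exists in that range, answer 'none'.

Gen 0: 100110000
Gen 1 (rule 26): 011101000
Gen 2 (rule 165): 001011011
Gen 3 (rule 18): 010000000
Gen 4 (rule 26): 101000000
Gen 5 (rule 165): 111011111
Gen 6 (rule 18): 000000000
Gen 7 (rule 26): 000000000
Gen 8 (rule 165): 111111111
Gen 9 (rule 18): 000000000
Gen 10 (rule 26): 000000000
Gen 11 (rule 165): 111111111
Gen 12 (rule 18): 000000000
Gen 13 (rule 26): 000000000
Gen 14 (rule 165): 111111111
Gen 15 (rule 18): 000000000
Gen 16 (rule 26): 000000000
Gen 17 (rule 165): 111111111

Answer: 6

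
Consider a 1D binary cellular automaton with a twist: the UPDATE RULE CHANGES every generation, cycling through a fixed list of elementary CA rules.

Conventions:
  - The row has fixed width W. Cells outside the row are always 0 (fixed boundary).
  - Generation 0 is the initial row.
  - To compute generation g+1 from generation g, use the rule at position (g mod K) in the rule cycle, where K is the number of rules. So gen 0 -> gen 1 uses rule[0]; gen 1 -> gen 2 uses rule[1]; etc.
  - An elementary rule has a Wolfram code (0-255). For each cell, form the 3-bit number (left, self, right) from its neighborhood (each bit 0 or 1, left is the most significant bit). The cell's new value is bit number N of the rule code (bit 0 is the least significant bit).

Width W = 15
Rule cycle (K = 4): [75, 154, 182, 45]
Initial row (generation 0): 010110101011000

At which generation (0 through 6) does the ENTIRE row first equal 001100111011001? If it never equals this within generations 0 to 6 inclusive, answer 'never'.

Gen 0: 010110101011000
Gen 1 (rule 75): 100110000011011
Gen 2 (rule 154): 011101000110010
Gen 3 (rule 182): 101011101001111
Gen 4 (rule 45): 111110011001000
Gen 5 (rule 75): 100010111010011
Gen 6 (rule 154): 010100110001110

Answer: never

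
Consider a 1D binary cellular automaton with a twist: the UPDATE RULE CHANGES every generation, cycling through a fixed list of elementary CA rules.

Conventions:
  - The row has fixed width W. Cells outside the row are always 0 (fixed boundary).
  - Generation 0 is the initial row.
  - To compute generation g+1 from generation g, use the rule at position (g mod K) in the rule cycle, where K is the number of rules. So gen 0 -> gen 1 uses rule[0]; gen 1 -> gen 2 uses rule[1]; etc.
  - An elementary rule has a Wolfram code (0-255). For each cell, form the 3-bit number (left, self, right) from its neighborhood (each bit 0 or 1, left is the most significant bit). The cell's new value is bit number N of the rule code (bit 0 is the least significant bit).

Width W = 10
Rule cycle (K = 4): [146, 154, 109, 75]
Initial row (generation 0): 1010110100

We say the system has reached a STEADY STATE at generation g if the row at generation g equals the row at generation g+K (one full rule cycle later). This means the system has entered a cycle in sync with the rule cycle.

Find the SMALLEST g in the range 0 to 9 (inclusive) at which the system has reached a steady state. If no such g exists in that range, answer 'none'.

Answer: 3

Derivation:
Gen 0: 1010110100
Gen 1 (rule 146): 0000000010
Gen 2 (rule 154): 0000000101
Gen 3 (rule 109): 1111110111
Gen 4 (rule 75): 1000010101
Gen 5 (rule 146): 0100100000
Gen 6 (rule 154): 1011010000
Gen 7 (rule 109): 1111110111
Gen 8 (rule 75): 1000010101
Gen 9 (rule 146): 0100100000
Gen 10 (rule 154): 1011010000
Gen 11 (rule 109): 1111110111
Gen 12 (rule 75): 1000010101
Gen 13 (rule 146): 0100100000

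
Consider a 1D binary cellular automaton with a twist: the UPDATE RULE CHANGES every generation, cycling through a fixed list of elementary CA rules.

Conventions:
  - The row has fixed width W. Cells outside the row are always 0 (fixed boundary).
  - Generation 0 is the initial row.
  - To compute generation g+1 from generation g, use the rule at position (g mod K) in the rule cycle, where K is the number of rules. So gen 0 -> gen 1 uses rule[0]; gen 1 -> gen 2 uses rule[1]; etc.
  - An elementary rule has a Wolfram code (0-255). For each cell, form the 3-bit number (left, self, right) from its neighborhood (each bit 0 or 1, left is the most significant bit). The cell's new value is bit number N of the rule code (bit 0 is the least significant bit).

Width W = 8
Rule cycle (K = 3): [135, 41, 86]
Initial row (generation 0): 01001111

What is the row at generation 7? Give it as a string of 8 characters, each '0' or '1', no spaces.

Answer: 00001001

Derivation:
Gen 0: 01001111
Gen 1 (rule 135): 11010110
Gen 2 (rule 41): 10101100
Gen 3 (rule 86): 10100110
Gen 4 (rule 135): 10101000
Gen 5 (rule 41): 01010011
Gen 6 (rule 86): 11011101
Gen 7 (rule 135): 00001001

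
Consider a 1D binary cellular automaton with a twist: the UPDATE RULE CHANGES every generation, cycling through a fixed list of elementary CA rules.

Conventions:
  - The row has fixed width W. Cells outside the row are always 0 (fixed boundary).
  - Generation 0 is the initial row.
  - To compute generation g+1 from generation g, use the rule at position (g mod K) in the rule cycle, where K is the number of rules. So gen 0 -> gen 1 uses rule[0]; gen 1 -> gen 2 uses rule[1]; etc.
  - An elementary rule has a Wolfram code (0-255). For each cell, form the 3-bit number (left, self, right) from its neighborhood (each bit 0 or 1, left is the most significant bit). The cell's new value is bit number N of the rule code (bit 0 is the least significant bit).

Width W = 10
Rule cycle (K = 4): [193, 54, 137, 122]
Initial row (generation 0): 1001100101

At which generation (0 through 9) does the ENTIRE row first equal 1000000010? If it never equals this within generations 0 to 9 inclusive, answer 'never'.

Gen 0: 1001100101
Gen 1 (rule 193): 0000100000
Gen 2 (rule 54): 0001110000
Gen 3 (rule 137): 1101100111
Gen 4 (rule 122): 1111111101
Gen 5 (rule 193): 0111111100
Gen 6 (rule 54): 1000000010
Gen 7 (rule 137): 0011111000
Gen 8 (rule 122): 0110001100
Gen 9 (rule 193): 0010100101

Answer: 6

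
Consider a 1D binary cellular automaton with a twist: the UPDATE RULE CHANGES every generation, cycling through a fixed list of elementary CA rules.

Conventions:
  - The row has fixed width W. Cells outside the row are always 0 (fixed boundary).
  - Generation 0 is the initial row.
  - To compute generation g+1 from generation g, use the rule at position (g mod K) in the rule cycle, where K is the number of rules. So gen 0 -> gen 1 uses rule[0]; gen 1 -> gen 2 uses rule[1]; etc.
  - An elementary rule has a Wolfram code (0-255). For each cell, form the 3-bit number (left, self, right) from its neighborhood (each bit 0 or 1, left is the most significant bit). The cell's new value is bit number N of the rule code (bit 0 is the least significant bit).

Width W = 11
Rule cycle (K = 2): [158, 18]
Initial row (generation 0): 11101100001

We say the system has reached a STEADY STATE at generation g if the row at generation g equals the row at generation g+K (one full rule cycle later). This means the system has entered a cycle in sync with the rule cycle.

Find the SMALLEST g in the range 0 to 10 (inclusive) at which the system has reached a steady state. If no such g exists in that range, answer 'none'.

Gen 0: 11101100001
Gen 1 (rule 158): 11001010011
Gen 2 (rule 18): 00110001100
Gen 3 (rule 158): 01101011010
Gen 4 (rule 18): 10000000001
Gen 5 (rule 158): 11000000011
Gen 6 (rule 18): 00100000100
Gen 7 (rule 158): 01110001110
Gen 8 (rule 18): 10001010001
Gen 9 (rule 158): 11011011011
Gen 10 (rule 18): 00000000000
Gen 11 (rule 158): 00000000000
Gen 12 (rule 18): 00000000000

Answer: 10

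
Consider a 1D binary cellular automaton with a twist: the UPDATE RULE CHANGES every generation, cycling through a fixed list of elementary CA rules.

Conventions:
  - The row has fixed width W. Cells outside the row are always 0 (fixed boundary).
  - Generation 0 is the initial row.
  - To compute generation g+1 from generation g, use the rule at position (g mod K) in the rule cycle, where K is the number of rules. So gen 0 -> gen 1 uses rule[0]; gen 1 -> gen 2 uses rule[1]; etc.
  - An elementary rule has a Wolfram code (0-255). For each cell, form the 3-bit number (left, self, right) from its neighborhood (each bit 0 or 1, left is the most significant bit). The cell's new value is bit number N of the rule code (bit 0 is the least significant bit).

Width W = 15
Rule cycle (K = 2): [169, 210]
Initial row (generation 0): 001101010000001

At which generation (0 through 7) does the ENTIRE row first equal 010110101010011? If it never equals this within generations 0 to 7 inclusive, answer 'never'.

Answer: never

Derivation:
Gen 0: 001101010000001
Gen 1 (rule 169): 101010100111100
Gen 2 (rule 210): 000000011011110
Gen 3 (rule 169): 111111010111100
Gen 4 (rule 210): 011111000011110
Gen 5 (rule 169): 011110011011100
Gen 6 (rule 210): 101111101001110
Gen 7 (rule 169): 011111010001100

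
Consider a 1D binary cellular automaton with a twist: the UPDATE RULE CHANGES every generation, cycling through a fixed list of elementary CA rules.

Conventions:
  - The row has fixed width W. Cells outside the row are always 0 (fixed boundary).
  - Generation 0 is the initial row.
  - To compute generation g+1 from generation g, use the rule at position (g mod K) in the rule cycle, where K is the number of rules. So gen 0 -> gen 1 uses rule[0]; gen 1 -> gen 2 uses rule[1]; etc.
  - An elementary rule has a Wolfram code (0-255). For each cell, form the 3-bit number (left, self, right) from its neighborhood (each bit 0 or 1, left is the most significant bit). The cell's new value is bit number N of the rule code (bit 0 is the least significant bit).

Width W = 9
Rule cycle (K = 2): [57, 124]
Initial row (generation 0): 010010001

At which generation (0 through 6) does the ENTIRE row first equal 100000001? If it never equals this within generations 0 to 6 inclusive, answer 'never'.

Gen 0: 010010001
Gen 1 (rule 57): 001001100
Gen 2 (rule 124): 001101110
Gen 3 (rule 57): 101011001
Gen 4 (rule 124): 111111101
Gen 5 (rule 57): 100000010
Gen 6 (rule 124): 110000011

Answer: never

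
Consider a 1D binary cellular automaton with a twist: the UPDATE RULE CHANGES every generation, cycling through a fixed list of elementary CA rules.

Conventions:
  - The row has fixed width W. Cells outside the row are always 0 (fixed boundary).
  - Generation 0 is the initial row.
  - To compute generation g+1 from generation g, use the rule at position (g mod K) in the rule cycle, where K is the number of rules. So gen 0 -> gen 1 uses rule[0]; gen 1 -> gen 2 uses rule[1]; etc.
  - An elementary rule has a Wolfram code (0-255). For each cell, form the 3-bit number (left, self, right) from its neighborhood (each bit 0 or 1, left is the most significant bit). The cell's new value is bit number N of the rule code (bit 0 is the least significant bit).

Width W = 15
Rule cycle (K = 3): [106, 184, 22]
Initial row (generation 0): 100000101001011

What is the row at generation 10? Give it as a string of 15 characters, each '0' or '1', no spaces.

Gen 0: 100000101001011
Gen 1 (rule 106): 000001010010111
Gen 2 (rule 184): 000000101001110
Gen 3 (rule 22): 000001101110001
Gen 4 (rule 106): 000011111010010
Gen 5 (rule 184): 000011110101001
Gen 6 (rule 22): 000100000101111
Gen 7 (rule 106): 001000001011001
Gen 8 (rule 184): 000100000110100
Gen 9 (rule 22): 001110001000110
Gen 10 (rule 106): 011010010001110

Answer: 011010010001110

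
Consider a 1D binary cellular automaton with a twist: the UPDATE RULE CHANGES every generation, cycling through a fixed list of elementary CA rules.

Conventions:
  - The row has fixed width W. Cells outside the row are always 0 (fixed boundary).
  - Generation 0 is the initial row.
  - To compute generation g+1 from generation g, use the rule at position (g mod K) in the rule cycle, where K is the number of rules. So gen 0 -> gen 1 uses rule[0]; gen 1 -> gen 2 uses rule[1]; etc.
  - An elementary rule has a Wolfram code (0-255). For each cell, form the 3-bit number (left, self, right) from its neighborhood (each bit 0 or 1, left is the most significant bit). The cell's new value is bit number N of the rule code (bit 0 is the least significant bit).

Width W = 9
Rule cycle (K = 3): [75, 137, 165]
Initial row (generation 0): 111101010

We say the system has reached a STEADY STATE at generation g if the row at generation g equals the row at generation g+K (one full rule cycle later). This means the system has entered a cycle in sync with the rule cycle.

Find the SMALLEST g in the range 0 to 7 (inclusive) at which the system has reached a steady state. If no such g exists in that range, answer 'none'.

Gen 0: 111101010
Gen 1 (rule 75): 100100000
Gen 2 (rule 137): 000001111
Gen 3 (rule 165): 111100110
Gen 4 (rule 75): 100101110
Gen 5 (rule 137): 000001100
Gen 6 (rule 165): 111100001
Gen 7 (rule 75): 100101110
Gen 8 (rule 137): 000001100
Gen 9 (rule 165): 111100001
Gen 10 (rule 75): 100101110

Answer: 4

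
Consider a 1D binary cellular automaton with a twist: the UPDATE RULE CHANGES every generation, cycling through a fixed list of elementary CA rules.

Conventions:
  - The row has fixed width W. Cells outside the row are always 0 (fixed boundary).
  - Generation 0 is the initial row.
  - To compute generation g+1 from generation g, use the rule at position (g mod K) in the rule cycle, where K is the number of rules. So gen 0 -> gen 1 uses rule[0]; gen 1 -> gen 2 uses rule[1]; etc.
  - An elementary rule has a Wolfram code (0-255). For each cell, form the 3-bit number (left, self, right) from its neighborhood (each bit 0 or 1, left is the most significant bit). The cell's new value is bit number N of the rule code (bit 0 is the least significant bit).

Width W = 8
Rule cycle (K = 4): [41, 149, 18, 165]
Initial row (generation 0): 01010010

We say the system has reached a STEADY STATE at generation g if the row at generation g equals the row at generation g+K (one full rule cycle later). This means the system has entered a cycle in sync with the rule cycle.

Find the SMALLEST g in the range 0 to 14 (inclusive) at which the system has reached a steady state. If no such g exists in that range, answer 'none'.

Gen 0: 01010010
Gen 1 (rule 41): 00100000
Gen 2 (rule 149): 10111111
Gen 3 (rule 18): 00000000
Gen 4 (rule 165): 11111111
Gen 5 (rule 41): 10000000
Gen 6 (rule 149): 11111111
Gen 7 (rule 18): 00000000
Gen 8 (rule 165): 11111111
Gen 9 (rule 41): 10000000
Gen 10 (rule 149): 11111111
Gen 11 (rule 18): 00000000
Gen 12 (rule 165): 11111111
Gen 13 (rule 41): 10000000
Gen 14 (rule 149): 11111111
Gen 15 (rule 18): 00000000
Gen 16 (rule 165): 11111111
Gen 17 (rule 41): 10000000
Gen 18 (rule 149): 11111111

Answer: 3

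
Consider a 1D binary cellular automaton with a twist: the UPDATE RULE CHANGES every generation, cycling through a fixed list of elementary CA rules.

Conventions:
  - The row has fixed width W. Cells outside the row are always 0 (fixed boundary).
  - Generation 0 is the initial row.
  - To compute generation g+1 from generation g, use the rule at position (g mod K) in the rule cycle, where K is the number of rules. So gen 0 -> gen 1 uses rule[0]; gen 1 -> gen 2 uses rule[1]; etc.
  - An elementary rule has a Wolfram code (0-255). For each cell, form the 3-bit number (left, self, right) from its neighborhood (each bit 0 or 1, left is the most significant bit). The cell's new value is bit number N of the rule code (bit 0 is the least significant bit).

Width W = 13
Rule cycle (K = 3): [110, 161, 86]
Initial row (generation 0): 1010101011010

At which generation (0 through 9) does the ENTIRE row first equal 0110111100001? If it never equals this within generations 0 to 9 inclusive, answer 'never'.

Gen 0: 1010101011010
Gen 1 (rule 110): 1111111111110
Gen 2 (rule 161): 0111111111100
Gen 3 (rule 86): 1000000000110
Gen 4 (rule 110): 1000000001110
Gen 5 (rule 161): 0011111100100
Gen 6 (rule 86): 0100000111110
Gen 7 (rule 110): 1100001100010
Gen 8 (rule 161): 0001100001000
Gen 9 (rule 86): 0010110011100

Answer: never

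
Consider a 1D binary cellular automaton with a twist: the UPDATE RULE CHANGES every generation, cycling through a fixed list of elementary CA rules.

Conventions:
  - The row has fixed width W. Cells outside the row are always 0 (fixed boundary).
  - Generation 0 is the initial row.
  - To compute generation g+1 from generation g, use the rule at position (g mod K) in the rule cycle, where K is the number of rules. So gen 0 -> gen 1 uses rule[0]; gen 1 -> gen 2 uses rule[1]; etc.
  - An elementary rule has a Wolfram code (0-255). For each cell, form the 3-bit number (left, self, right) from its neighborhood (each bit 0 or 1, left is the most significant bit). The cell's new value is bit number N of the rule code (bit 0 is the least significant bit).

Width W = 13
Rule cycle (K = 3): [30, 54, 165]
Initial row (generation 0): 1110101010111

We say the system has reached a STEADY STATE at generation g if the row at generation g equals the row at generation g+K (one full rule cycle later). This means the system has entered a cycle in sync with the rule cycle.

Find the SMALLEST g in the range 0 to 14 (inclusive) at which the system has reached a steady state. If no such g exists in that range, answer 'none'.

Answer: none

Derivation:
Gen 0: 1110101010111
Gen 1 (rule 30): 1000101010100
Gen 2 (rule 54): 1101111111110
Gen 3 (rule 165): 0010111111100
Gen 4 (rule 30): 0110100000010
Gen 5 (rule 54): 1001110000111
Gen 6 (rule 165): 1000100110010
Gen 7 (rule 30): 1101111101111
Gen 8 (rule 54): 0010000010000
Gen 9 (rule 165): 1010111010111
Gen 10 (rule 30): 1010100010100
Gen 11 (rule 54): 1111110111110
Gen 12 (rule 165): 0111101011100
Gen 13 (rule 30): 1100001010010
Gen 14 (rule 54): 0010011111111
Gen 15 (rule 165): 1010001111110
Gen 16 (rule 30): 1011011000001
Gen 17 (rule 54): 1100100100011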